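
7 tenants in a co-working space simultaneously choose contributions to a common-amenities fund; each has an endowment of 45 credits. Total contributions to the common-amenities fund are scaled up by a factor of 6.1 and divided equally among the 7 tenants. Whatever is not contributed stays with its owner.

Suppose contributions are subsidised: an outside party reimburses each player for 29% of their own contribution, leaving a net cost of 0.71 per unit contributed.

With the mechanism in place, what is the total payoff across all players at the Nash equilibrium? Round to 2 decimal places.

2012.85 credits

The effective private return per unit is now (6.1/7) / 0.71 = 1.2274 > 1, so every player's dominant strategy flips to full contribution.
At the Nash equilibrium everyone contributes 45. Group total payoff = 7 × (45 × 0.29 + 6.1 × 45) = 2012.85.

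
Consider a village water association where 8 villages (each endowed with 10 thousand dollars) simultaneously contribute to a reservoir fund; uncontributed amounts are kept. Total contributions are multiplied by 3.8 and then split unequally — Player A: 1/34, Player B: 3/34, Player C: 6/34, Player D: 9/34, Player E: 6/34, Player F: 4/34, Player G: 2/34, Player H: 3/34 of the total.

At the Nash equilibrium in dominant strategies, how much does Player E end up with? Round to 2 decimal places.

16.71 thousand dollars

Each unit j contributes comes back to j as 3.8 × (j's share), so j prefers to contribute only if that share exceeds 1/3.8 = 0.2632; otherwise keeping the unit dominates.
Player D alone (share 9/34) is above the threshold, contributing 10; the remaining 7 contribute 0. Total contributed: 10.
Player E keeps 10 and receives 3.8 × 10 × 6/34 = 6.71 from the reservoir fund, for a payoff of 16.71.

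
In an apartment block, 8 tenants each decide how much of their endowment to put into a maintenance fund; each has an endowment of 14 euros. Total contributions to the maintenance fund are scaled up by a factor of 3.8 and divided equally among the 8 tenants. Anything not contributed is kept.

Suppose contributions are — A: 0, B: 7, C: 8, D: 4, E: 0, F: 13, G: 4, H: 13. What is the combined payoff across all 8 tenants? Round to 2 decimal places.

Total contributed: 0 + 7 + 8 + 4 + 0 + 13 + 4 + 13 = 49; total kept: 8 × 14 − 49 = 63.
The maintenance fund pays out 3.8 × 49 = 186.20 in aggregate.
Group total = 63 + 186.20 = 249.20.

249.20 euros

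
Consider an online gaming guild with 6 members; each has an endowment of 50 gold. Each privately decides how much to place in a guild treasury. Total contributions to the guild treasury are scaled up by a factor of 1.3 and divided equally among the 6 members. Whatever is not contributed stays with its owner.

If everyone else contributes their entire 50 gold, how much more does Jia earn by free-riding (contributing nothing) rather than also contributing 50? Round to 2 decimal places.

39.17 gold

Switching from a contribution of 50 to 0 lets Jia keep an extra 50 gold, but lowers the guild treasury by 50, which costs Jia their own share of that drop: 1.3/6 × 50 = 10.83.
Net gain = 50 − 10.83 = 39.17. The private return per contributed unit (0.2167) is below 1, so free-riding is indeed the best response regardless of what the others do.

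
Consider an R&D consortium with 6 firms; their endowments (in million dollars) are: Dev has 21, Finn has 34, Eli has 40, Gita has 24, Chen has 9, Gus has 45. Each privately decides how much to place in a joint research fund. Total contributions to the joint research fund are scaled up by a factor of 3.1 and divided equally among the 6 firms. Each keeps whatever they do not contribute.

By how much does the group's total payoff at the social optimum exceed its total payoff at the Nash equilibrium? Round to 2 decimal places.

363.30 million dollars

The private return per contributed unit is 3.1/6 = 0.5167 < 1 for every player regardless of endowment, so the Nash equilibrium is zero contribution and the group total is Σ E_j = 21 + 34 + 40 + 24 + 9 + 45 = 173.
Each contributed unit returns 3.100 to the group, so the social optimum is full contribution by everyone: group total = 3.100 × 173 = 536.30.
Efficiency loss = (3.100 − 1) × 173 = 363.30.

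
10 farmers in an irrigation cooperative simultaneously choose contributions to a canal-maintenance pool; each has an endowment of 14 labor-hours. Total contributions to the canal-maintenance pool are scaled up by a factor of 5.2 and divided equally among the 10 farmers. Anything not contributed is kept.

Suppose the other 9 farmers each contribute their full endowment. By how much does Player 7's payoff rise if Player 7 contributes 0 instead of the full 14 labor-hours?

Switching from a contribution of 14 to 0 lets Player 7 keep an extra 14 labor-hours, but lowers the canal-maintenance pool by 14, which costs Player 7 their own share of that drop: 5.2/10 × 14 = 7.28.
Net gain = 14 − 7.28 = 6.72. The private return per contributed unit (0.5200) is below 1, so free-riding is indeed the best response regardless of what the others do.

6.72 labor-hours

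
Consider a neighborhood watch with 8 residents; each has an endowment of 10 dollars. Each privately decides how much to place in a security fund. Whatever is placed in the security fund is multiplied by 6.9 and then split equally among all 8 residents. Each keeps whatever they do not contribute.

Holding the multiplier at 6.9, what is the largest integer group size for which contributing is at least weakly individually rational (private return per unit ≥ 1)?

6

Private return per unit is 6.9/(group size), which is ≥ 1 whenever the group size is ≤ 6.9.
The largest such integer is 6.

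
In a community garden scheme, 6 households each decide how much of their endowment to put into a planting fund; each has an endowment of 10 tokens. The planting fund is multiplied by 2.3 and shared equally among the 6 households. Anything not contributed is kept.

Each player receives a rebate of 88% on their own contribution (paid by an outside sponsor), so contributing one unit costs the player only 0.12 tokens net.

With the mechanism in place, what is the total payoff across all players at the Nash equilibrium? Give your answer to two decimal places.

190.80 tokens

With the mechanism, a contributed unit returns (2.3/6) / 0.12 = 3.1944 per unit of net cost to the contributor — now above 1 — so contributing fully is weakly dominant for every player.
So the Nash equilibrium is full contribution by all 6; the group earns 6 × (10 × 0.88 + 2.3 × 10) = 190.80.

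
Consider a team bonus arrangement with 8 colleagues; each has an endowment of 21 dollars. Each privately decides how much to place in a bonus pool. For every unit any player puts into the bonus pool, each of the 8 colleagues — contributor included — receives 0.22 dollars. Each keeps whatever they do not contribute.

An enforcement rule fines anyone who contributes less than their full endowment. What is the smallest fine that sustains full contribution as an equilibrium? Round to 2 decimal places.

Given the others contribute fully, the best deviation is to contribute 0 (any partial contribution still incurs the fine and gives up units whose private return 0.22 is below 1).
Deviating from 21 to 0 saves 21 dollars but forfeits the deviator's share of the drop in the bonus pool: 0.22 × 21 = 4.62.
So the deviation gain is 21 − 4.62 = 16.38, and the fine must be at least 16.38 dollars to wipe it out.

16.38 dollars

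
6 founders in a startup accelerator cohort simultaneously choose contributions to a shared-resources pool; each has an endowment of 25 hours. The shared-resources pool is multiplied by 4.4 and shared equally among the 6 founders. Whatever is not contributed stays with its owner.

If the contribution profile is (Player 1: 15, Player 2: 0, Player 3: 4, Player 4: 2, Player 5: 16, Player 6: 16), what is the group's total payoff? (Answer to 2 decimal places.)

Total contributed: 15 + 0 + 4 + 2 + 16 + 16 = 53; total kept: 6 × 25 − 53 = 97.
The shared-resources pool pays out 4.4 × 53 = 233.20 in aggregate.
Group total = 97 + 233.20 = 330.20.

330.20 hours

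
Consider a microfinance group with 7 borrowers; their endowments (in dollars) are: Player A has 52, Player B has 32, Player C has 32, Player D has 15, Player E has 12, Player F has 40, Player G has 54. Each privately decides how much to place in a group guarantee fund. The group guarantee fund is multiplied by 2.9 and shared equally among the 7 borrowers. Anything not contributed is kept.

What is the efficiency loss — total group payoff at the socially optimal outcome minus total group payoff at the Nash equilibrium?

The private return per contributed unit is 2.9/7 = 0.4143 < 1 for every player regardless of endowment, so the Nash equilibrium is zero contribution and the group total is Σ E_j = 52 + 32 + 32 + 15 + 12 + 40 + 54 = 237.
Each contributed unit returns 2.900 to the group, so the social optimum is full contribution by everyone: group total = 2.900 × 237 = 687.30.
Efficiency loss = (2.900 − 1) × 237 = 450.30.

450.30 dollars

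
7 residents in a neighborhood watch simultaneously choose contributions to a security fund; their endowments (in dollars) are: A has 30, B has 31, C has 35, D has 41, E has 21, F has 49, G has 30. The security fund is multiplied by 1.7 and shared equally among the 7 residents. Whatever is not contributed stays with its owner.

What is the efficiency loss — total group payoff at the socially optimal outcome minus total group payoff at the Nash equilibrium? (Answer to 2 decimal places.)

165.90 dollars

The private return per contributed unit is 1.7/7 = 0.2429 < 1 for every player regardless of endowment, so the Nash equilibrium is zero contribution and the group total is Σ E_j = 30 + 31 + 35 + 41 + 21 + 49 + 30 = 237.
Each contributed unit returns 1.700 to the group, so the social optimum is full contribution by everyone: group total = 1.700 × 237 = 402.90.
Efficiency loss = (1.700 − 1) × 237 = 165.90.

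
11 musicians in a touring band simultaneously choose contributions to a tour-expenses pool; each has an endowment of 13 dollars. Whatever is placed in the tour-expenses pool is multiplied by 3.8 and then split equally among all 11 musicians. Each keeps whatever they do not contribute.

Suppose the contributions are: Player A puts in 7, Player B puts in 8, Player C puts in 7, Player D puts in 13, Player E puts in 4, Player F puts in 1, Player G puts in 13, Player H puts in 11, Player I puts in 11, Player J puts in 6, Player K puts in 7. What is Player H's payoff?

32.40 dollars

Total contributed: 7 + 8 + 7 + 13 + 4 + 1 + 13 + 11 + 11 + 6 + 7 = 88.
Each receives 3.8 × 88 / 11 = 30.40 from the tour-expenses pool.
Player H keeps 13 − 11 = 2, so Player H's payoff is 2 + 30.40 = 32.40.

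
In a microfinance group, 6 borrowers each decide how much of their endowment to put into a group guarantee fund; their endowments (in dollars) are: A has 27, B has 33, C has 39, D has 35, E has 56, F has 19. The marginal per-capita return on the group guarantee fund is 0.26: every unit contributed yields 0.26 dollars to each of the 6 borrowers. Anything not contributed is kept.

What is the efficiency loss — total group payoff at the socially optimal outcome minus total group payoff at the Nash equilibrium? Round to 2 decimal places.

The private return per contributed unit is 0.26 < 1 for everyone, so the Nash equilibrium is zero contribution and the group total is Σ E_j = 27 + 33 + 39 + 35 + 56 + 19 = 209.
Each contributed unit returns 1.560 to the group, so the social optimum is full contribution by everyone: group total = 1.560 × 209 = 326.04.
Efficiency loss = (1.560 − 1) × 209 = 117.04.

117.04 dollars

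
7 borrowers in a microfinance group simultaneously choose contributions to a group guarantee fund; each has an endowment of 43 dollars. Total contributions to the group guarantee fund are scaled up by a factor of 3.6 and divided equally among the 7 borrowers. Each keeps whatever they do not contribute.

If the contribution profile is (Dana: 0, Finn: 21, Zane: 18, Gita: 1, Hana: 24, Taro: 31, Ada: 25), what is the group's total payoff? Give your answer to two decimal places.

Total contributed: 0 + 21 + 18 + 1 + 24 + 31 + 25 = 120; total kept: 7 × 43 − 120 = 181.
The group guarantee fund pays out 3.6 × 120 = 432.00 in aggregate.
Group total = 181 + 432.00 = 613.00.

613.00 dollars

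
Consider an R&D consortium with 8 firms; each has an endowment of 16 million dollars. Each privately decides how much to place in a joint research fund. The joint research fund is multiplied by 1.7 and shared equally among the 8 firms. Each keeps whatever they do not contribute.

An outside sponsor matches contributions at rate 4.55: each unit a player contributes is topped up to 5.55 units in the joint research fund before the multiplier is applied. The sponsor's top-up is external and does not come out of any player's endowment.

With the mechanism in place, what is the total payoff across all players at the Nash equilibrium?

1207.68 million dollars

Under the mechanism each unit contributed yields 1.7 × 5.55 / 8 = 1.1794 back to its contributor per unit of net cost, which exceeds 1, making full contribution the dominant choice for everyone.
At the Nash equilibrium everyone contributes 16. Group total payoff = 1.7 × 5.55 × 128 = 1207.68.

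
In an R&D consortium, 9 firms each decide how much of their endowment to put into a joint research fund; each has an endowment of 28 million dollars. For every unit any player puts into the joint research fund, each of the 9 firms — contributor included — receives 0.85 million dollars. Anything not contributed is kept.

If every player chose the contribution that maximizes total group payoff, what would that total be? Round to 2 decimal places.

Each contributed unit returns 7.650 to the group as a whole (0.85 to each of 9 players), which exceeds 1, so the social optimum is full contribution: group total = 7.650 × 252 = 1927.80.

1927.80 million dollars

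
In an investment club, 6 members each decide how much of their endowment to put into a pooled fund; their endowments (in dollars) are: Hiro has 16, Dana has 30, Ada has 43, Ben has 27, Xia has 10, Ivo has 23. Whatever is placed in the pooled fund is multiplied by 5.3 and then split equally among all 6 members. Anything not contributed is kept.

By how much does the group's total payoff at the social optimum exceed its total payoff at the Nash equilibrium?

640.70 dollars

The private return per contributed unit is 5.3/6 = 0.8833 < 1 for every player regardless of endowment, so the Nash equilibrium is zero contribution and the group total is Σ E_j = 16 + 30 + 43 + 27 + 10 + 23 = 149.
Each contributed unit returns 5.300 to the group, so the social optimum is full contribution by everyone: group total = 5.300 × 149 = 789.70.
Efficiency loss = (5.300 − 1) × 149 = 640.70.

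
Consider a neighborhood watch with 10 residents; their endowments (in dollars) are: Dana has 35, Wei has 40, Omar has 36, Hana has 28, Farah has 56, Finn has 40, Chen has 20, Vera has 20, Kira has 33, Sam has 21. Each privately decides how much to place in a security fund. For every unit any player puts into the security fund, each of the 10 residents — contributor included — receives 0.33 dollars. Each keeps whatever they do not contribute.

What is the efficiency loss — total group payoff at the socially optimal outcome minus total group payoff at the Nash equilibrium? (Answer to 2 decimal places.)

The private return per contributed unit is 0.33 < 1 for everyone, so the Nash equilibrium is zero contribution and the group total is Σ E_j = 35 + 40 + 36 + 28 + 56 + 40 + 20 + 20 + 33 + 21 = 329.
Each contributed unit returns 3.300 to the group, so the social optimum is full contribution by everyone: group total = 3.300 × 329 = 1085.70.
Efficiency loss = (3.300 − 1) × 329 = 756.70.

756.70 dollars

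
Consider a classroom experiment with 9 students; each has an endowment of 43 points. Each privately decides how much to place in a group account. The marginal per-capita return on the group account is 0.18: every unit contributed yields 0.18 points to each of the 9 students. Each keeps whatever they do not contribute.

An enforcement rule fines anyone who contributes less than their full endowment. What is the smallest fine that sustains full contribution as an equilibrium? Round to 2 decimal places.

Given the others contribute fully, the best deviation is to contribute 0 (any partial contribution still incurs the fine and gives up units whose private return 0.18 is below 1).
Deviating from 43 to 0 saves 43 points but forfeits the deviator's share of the drop in the group account: 0.18 × 43 = 7.74.
So the deviation gain is 43 − 7.74 = 35.26, and the fine must be at least 35.26 points to wipe it out.

35.26 points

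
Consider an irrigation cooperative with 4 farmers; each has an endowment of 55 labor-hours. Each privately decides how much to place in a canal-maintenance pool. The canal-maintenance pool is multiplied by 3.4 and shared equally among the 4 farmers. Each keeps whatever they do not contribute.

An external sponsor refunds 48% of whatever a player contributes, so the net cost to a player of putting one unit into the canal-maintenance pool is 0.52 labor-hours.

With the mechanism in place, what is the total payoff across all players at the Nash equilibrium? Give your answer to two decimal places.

The effective private return per unit is now (3.4/4) / 0.52 = 1.6346 > 1, so every player's dominant strategy flips to full contribution.
So the Nash equilibrium is full contribution by all 4; the group earns 4 × (55 × 0.48 + 3.4 × 55) = 853.60.

853.60 labor-hours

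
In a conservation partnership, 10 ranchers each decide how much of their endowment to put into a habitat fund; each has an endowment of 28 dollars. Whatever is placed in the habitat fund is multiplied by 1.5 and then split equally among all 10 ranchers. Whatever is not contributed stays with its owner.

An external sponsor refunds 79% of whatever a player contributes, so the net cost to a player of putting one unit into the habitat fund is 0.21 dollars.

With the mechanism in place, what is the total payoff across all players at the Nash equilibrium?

280.00 dollars

With the mechanism, a contributed unit returns (1.5/10) / 0.21 = 0.7143 per unit of net cost — still below 1 — so contributing 0 remains dominant for every player.
Everyone keeps their endowment and the group total is 10 × 28 = 280.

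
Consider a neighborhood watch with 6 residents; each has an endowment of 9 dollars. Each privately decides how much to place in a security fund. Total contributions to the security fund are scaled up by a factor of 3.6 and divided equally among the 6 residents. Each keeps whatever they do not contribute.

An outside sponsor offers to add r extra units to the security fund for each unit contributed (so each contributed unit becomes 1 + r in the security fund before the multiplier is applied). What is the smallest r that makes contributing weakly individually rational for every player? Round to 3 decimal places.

With matching at rate r, one contributed unit becomes (1 + r) in the security fund and returns 3.6 × (1 + r) / 6 to the contributor.
Setting this equal to 1: 1 + r = 6/3.6 = 1.6667.
So the minimum matching rate is r = 1.6667 − 1 = 0.667.

0.667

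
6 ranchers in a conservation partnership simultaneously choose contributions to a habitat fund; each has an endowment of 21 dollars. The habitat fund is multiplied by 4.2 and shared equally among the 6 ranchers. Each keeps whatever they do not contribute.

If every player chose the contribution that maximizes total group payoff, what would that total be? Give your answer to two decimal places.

529.20 dollars

Each contributed unit returns 4.200 to the group as a whole (0.7000 to each of 6 players), which exceeds 1, so the social optimum is full contribution: group total = 4.200 × 126 = 529.20.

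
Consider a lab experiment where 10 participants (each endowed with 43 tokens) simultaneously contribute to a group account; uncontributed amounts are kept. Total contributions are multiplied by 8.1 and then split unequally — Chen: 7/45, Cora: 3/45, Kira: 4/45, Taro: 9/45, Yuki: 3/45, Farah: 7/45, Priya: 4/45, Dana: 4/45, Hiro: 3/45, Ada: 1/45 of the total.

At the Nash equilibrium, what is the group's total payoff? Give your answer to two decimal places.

For player j, contributing a unit is worthwhile iff 8.1 × (j's share) ≥ 1, i.e. iff j's share is at least 0.1235.
The shares above 0.1235 belong to Chen, Taro and Farah, contributing 43 each; the remaining 7 contribute 0. Total contributed: 129.
The group account pays out 8.1 × 129 = 1044.90 in total (split across the unequal shares, but the aggregate is all that matters for the group sum).
The 7 free-riders keep 43 each, adding 301. Group total = 301 + 1044.90 = 1345.90.

1345.90 tokens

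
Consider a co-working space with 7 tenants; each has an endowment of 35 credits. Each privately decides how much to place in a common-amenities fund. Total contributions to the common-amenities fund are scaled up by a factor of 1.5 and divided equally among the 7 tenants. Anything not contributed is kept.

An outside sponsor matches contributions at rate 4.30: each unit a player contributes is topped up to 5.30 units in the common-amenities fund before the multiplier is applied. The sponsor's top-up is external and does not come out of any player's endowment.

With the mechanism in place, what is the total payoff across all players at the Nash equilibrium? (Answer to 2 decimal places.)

The effective private return per unit is now 1.5 × 5.30 / 7 = 1.1357 > 1, so every player's dominant strategy flips to full contribution.
So the Nash equilibrium is full contribution by all 7; the group earns 1.5 × 5.30 × 245 = 1947.75.

1947.75 credits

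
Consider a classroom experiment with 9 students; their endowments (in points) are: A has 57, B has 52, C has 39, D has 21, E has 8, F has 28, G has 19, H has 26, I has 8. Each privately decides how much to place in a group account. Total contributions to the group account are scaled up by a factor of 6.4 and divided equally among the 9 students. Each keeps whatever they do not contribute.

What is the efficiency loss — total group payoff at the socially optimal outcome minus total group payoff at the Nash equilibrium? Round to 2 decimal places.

1393.20 points

The private return per contributed unit is 6.4/9 = 0.7111 < 1 for every player regardless of endowment, so the Nash equilibrium is zero contribution and the group total is Σ E_j = 57 + 52 + 39 + 21 + 8 + 28 + 19 + 26 + 8 = 258.
Each contributed unit returns 6.400 to the group, so the social optimum is full contribution by everyone: group total = 6.400 × 258 = 1651.20.
Efficiency loss = (6.400 − 1) × 258 = 1393.20.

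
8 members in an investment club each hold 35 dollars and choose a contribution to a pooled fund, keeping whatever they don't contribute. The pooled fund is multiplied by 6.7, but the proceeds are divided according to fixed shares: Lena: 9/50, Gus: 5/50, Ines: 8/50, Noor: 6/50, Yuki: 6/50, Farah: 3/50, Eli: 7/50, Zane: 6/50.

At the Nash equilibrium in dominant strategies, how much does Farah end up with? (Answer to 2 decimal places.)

Player j's private return per contributed unit is 6.7 × (j's share). Contributing is weakly dominant for j when that share is at least 1/6.7 = 0.1493, and contributing 0 is dominant otherwise.
Lena and Ines clear that bar, contributing 35 each; the remaining 6 contribute 0. Total contributed: 70.
Farah keeps 35 and receives 6.7 × 70 × 3/50 = 28.14 from the pooled fund, for a payoff of 63.14.

63.14 dollars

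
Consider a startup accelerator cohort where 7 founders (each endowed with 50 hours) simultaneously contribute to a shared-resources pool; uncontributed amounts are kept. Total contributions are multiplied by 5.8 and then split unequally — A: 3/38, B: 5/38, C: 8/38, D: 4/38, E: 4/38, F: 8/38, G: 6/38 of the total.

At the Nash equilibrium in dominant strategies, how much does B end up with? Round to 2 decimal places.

Each unit j contributes comes back to j as 5.8 × (j's share), so j prefers to contribute only if that share exceeds 1/5.8 = 0.1724; otherwise keeping the unit dominates.
C and F clear that bar, contributing 50 each; the remaining 5 contribute 0. Total contributed: 100.
B keeps 50 and receives 5.8 × 100 × 5/38 = 76.32 from the shared-resources pool, for a payoff of 126.32.

126.32 hours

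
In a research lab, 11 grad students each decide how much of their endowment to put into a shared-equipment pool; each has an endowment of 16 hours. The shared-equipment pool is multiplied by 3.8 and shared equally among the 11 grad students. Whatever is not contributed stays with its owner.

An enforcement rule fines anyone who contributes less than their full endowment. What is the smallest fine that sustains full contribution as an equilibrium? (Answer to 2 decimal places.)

10.47 hours

Given the others contribute fully, the best deviation is to contribute 0 (any partial contribution still incurs the fine and gives up units whose private return 0.3455 is below 1).
Deviating from 16 to 0 saves 16 hours but forfeits the deviator's share of the drop in the shared-equipment pool: 3.8/11 × 16 = 5.53.
So the deviation gain is 16 − 5.53 = 10.47, and the fine must be at least 10.47 hours to wipe it out.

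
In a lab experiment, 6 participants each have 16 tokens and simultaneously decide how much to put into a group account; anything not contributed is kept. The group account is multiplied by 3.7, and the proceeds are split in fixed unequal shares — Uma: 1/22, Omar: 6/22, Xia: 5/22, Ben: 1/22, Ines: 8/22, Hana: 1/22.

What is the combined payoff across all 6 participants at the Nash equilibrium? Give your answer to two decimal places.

A player with share s gets back 3.7·s per unit contributed, so full contribution is dominant for anyone with s > 1/3.7 = 0.2703 and zero contribution is dominant for anyone below.
Omar and Ines clear that bar, contributing 16 each; the remaining 4 contribute 0. Total contributed: 32.
The group account pays out 3.7 × 32 = 118.40 in total (split across the unequal shares, but the aggregate is all that matters for the group sum).
The 4 free-riders keep 16 each, adding 64. Group total = 64 + 118.40 = 182.40.

182.40 tokens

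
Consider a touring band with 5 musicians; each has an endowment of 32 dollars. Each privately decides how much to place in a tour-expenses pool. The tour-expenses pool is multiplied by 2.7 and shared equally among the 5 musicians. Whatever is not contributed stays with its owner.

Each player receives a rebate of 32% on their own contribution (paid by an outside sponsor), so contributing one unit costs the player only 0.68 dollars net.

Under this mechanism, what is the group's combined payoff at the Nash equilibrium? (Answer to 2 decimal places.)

160.00 dollars

Even with the mechanism, each unit contributed returns only (2.7/5) / 0.68 = 0.7941 per unit of net cost, so contributing nothing is still dominant.
At the Nash equilibrium no one contributes; group total payoff = 5 × 32 = 160.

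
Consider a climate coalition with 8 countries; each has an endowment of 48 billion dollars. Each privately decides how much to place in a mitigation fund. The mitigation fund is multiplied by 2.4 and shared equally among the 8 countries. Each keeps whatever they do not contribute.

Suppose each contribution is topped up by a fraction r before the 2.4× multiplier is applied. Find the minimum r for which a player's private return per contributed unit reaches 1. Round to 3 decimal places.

2.333

With matching at rate r, one contributed unit becomes (1 + r) in the mitigation fund and returns 2.4 × (1 + r) / 8 to the contributor.
Setting this equal to 1: 1 + r = 8/2.4 = 3.3333.
So the minimum matching rate is r = 3.3333 − 1 = 2.333.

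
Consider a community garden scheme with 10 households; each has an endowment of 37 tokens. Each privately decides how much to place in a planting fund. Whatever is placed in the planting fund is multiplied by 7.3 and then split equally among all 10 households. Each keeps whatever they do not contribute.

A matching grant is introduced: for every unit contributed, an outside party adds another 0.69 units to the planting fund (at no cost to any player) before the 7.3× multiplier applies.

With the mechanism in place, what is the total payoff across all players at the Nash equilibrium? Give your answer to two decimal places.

4564.69 tokens

The effective private return per unit is now 7.3 × 1.69 / 10 = 1.2337 > 1, so every player's dominant strategy flips to full contribution.
At the Nash equilibrium everyone contributes 37. Group total payoff = 7.3 × 1.69 × 370 = 4564.69.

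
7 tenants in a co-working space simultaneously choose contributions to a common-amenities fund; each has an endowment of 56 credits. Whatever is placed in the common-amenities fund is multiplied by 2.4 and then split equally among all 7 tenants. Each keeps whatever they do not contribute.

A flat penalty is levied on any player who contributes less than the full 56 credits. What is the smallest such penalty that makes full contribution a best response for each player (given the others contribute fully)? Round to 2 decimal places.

Given the others contribute fully, the best deviation is to contribute 0 (any partial contribution still incurs the fine and gives up units whose private return 0.3429 is below 1).
Deviating from 56 to 0 saves 56 credits but forfeits the deviator's share of the drop in the common-amenities fund: 2.4/7 × 56 = 19.20.
So the deviation gain is 56 − 19.20 = 36.80, and the fine must be at least 36.80 credits to wipe it out.

36.80 credits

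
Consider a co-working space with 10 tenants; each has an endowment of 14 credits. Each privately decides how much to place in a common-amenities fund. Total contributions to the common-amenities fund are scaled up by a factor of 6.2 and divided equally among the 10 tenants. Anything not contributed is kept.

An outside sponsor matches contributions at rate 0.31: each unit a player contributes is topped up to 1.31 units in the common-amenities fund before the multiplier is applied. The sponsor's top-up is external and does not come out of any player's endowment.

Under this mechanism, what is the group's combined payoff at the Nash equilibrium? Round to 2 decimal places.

140.00 credits

Even with the mechanism, each unit contributed returns only 6.2 × 1.31 / 10 = 0.8122 per unit of net cost, so contributing nothing is still dominant.
Everyone keeps their endowment and the group total is 10 × 14 = 140.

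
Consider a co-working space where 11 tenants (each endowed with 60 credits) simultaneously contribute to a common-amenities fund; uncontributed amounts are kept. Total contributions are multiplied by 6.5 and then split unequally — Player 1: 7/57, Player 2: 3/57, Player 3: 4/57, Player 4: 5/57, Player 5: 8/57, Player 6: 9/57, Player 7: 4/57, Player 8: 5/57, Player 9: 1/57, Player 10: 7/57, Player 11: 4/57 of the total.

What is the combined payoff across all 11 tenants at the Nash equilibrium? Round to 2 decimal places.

For player j, contributing a unit is worthwhile iff 6.5 × (j's share) ≥ 1, i.e. iff j's share is at least 0.1538.
Player 6 alone (share 9/57) is above the threshold, contributing 60; the remaining 10 contribute 0. Total contributed: 60.
The common-amenities fund pays out 6.5 × 60 = 390.00 in total (split across the unequal shares, but the aggregate is all that matters for the group sum).
The 10 free-riders keep 60 each, adding 600. Group total = 600 + 390.00 = 990.00.

990.00 credits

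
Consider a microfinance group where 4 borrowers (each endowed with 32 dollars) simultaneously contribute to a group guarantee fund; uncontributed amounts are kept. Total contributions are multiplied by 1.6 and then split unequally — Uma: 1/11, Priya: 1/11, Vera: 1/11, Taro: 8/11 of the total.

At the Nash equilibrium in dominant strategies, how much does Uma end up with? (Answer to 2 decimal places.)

36.65 dollars

A player with share s gets back 1.6·s per unit contributed, so full contribution is dominant for anyone with s > 1/1.6 = 0.6250 and zero contribution is dominant for anyone below.
The only share above 0.6250 is Taro's 8/11, contributing 32; the remaining 3 contribute 0. Total contributed: 32.
Uma keeps 32 and receives 1.6 × 32 × 1/11 = 4.65 from the group guarantee fund, for a payoff of 36.65.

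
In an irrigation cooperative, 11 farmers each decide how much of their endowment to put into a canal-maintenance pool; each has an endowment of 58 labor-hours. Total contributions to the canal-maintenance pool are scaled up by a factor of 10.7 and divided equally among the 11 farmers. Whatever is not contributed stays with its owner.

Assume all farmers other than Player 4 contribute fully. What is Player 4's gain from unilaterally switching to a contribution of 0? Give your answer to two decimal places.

1.58 labor-hours

Switching from a contribution of 58 to 0 lets Player 4 keep an extra 58 labor-hours, but lowers the canal-maintenance pool by 58, which costs Player 4 their own share of that drop: 10.7/11 × 58 = 56.42.
Net gain = 58 − 56.42 = 1.58. The private return per contributed unit (0.9727) is below 1, so free-riding is indeed the best response regardless of what the others do.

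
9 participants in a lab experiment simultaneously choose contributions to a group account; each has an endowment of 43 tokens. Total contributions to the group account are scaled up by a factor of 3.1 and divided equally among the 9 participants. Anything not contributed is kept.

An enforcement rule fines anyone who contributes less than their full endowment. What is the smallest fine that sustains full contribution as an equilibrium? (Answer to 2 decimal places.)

28.19 tokens

Given the others contribute fully, the best deviation is to contribute 0 (any partial contribution still incurs the fine and gives up units whose private return 0.3444 is below 1).
Deviating from 43 to 0 saves 43 tokens but forfeits the deviator's share of the drop in the group account: 3.1/9 × 43 = 14.81.
So the deviation gain is 43 − 14.81 = 28.19, and the fine must be at least 28.19 tokens to wipe it out.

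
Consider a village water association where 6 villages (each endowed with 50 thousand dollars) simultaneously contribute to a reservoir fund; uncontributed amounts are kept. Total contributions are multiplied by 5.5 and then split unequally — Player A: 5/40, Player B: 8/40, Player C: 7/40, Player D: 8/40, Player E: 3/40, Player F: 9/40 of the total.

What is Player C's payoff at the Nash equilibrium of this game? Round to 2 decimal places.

194.38 thousand dollars

Each unit j contributes comes back to j as 5.5 × (j's share), so j prefers to contribute only if that share exceeds 1/5.5 = 0.1818; otherwise keeping the unit dominates.
The shares above 0.1818 belong to Player B, Player D and Player F, contributing 50 each; the remaining 3 contribute 0. Total contributed: 150.
Player C keeps 50 and receives 5.5 × 150 × 7/40 = 144.38 from the reservoir fund, for a payoff of 194.38.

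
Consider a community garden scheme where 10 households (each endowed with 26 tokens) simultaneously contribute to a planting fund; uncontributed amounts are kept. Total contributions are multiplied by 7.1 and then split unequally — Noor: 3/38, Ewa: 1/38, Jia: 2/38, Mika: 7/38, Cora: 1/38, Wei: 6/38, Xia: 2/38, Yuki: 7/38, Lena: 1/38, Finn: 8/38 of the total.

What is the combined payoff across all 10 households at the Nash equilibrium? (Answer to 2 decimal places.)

A player with share s gets back 7.1·s per unit contributed, so full contribution is dominant for anyone with s > 1/7.1 = 0.1408 and zero contribution is dominant for anyone below.
The shares above 0.1408 belong to Mika, Wei, Yuki and Finn, contributing 26 each; the remaining 6 contribute 0. Total contributed: 104.
The planting fund pays out 7.1 × 104 = 738.40 in total (split across the unequal shares, but the aggregate is all that matters for the group sum).
The 6 free-riders keep 26 each, adding 156. Group total = 156 + 738.40 = 894.40.

894.40 tokens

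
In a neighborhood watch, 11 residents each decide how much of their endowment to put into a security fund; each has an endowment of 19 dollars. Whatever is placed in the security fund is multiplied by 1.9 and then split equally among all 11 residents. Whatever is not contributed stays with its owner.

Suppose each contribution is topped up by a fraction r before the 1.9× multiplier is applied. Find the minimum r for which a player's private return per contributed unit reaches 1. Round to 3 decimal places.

With matching at rate r, one contributed unit becomes (1 + r) in the security fund and returns 1.9 × (1 + r) / 11 to the contributor.
Setting this equal to 1: 1 + r = 11/1.9 = 5.7895.
So the minimum matching rate is r = 5.7895 − 1 = 4.789.

4.789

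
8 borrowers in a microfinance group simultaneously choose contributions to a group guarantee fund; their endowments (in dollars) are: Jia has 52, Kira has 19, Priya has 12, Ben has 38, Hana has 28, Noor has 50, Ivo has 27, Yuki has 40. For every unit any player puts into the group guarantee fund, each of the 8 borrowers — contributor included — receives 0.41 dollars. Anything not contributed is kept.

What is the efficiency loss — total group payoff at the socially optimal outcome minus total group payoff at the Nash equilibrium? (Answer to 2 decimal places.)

606.48 dollars

The private return per contributed unit is 0.41 < 1 for everyone, so the Nash equilibrium is zero contribution and the group total is Σ E_j = 52 + 19 + 12 + 38 + 28 + 50 + 27 + 40 = 266.
Each contributed unit returns 3.280 to the group, so the social optimum is full contribution by everyone: group total = 3.280 × 266 = 872.48.
Efficiency loss = (3.280 − 1) × 266 = 606.48.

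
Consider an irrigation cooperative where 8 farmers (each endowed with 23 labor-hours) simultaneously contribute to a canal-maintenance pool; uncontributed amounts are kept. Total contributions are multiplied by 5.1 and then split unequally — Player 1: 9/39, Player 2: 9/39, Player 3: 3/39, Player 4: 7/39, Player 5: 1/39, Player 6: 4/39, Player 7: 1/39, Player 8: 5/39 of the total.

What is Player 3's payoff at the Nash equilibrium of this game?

A player with share s gets back 5.1·s per unit contributed, so full contribution is dominant for anyone with s > 1/5.1 = 0.1961 and zero contribution is dominant for anyone below.
Player 1 and Player 2 are above the threshold, contributing 23 each; the remaining 6 contribute 0. Total contributed: 46.
Player 3 keeps 23 and receives 5.1 × 46 × 3/39 = 18.05 from the canal-maintenance pool, for a payoff of 41.05.

41.05 labor-hours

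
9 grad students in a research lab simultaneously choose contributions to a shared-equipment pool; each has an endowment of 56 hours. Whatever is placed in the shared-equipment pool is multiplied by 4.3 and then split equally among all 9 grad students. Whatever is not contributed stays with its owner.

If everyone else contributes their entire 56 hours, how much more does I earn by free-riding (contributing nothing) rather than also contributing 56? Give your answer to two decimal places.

29.24 hours

Switching from a contribution of 56 to 0 lets I keep an extra 56 hours, but lowers the shared-equipment pool by 56, which costs I their own share of that drop: 4.3/9 × 56 = 26.76.
Net gain = 56 − 26.76 = 29.24. The private return per contributed unit (0.4778) is below 1, so free-riding is indeed the best response regardless of what the others do.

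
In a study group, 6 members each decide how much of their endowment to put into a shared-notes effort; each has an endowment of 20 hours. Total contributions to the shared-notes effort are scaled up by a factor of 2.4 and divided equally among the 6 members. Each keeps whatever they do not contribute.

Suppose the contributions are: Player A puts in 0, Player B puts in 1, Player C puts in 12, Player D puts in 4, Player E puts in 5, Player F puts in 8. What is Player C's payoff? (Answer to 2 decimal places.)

20.00 hours

Total contributed: 0 + 1 + 12 + 4 + 5 + 8 = 30.
Each receives 2.4 × 30 / 6 = 12.00 from the shared-notes effort.
Player C keeps 20 − 12 = 8, so Player C's payoff is 8 + 12.00 = 20.00.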